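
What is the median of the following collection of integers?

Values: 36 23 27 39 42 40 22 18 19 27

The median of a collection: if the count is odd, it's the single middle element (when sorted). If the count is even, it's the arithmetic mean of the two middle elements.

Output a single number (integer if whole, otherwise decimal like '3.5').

Answer: 27

Derivation:
Step 1: insert 36 -> lo=[36] (size 1, max 36) hi=[] (size 0) -> median=36
Step 2: insert 23 -> lo=[23] (size 1, max 23) hi=[36] (size 1, min 36) -> median=29.5
Step 3: insert 27 -> lo=[23, 27] (size 2, max 27) hi=[36] (size 1, min 36) -> median=27
Step 4: insert 39 -> lo=[23, 27] (size 2, max 27) hi=[36, 39] (size 2, min 36) -> median=31.5
Step 5: insert 42 -> lo=[23, 27, 36] (size 3, max 36) hi=[39, 42] (size 2, min 39) -> median=36
Step 6: insert 40 -> lo=[23, 27, 36] (size 3, max 36) hi=[39, 40, 42] (size 3, min 39) -> median=37.5
Step 7: insert 22 -> lo=[22, 23, 27, 36] (size 4, max 36) hi=[39, 40, 42] (size 3, min 39) -> median=36
Step 8: insert 18 -> lo=[18, 22, 23, 27] (size 4, max 27) hi=[36, 39, 40, 42] (size 4, min 36) -> median=31.5
Step 9: insert 19 -> lo=[18, 19, 22, 23, 27] (size 5, max 27) hi=[36, 39, 40, 42] (size 4, min 36) -> median=27
Step 10: insert 27 -> lo=[18, 19, 22, 23, 27] (size 5, max 27) hi=[27, 36, 39, 40, 42] (size 5, min 27) -> median=27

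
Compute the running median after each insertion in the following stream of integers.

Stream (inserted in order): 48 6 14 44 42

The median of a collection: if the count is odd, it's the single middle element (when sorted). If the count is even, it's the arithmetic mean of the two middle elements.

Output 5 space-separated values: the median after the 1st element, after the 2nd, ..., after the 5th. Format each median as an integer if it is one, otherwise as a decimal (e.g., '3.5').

Step 1: insert 48 -> lo=[48] (size 1, max 48) hi=[] (size 0) -> median=48
Step 2: insert 6 -> lo=[6] (size 1, max 6) hi=[48] (size 1, min 48) -> median=27
Step 3: insert 14 -> lo=[6, 14] (size 2, max 14) hi=[48] (size 1, min 48) -> median=14
Step 4: insert 44 -> lo=[6, 14] (size 2, max 14) hi=[44, 48] (size 2, min 44) -> median=29
Step 5: insert 42 -> lo=[6, 14, 42] (size 3, max 42) hi=[44, 48] (size 2, min 44) -> median=42

Answer: 48 27 14 29 42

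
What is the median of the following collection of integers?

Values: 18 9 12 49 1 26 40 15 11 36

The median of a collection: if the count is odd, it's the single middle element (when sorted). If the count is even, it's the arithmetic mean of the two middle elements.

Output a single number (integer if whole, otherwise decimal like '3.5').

Step 1: insert 18 -> lo=[18] (size 1, max 18) hi=[] (size 0) -> median=18
Step 2: insert 9 -> lo=[9] (size 1, max 9) hi=[18] (size 1, min 18) -> median=13.5
Step 3: insert 12 -> lo=[9, 12] (size 2, max 12) hi=[18] (size 1, min 18) -> median=12
Step 4: insert 49 -> lo=[9, 12] (size 2, max 12) hi=[18, 49] (size 2, min 18) -> median=15
Step 5: insert 1 -> lo=[1, 9, 12] (size 3, max 12) hi=[18, 49] (size 2, min 18) -> median=12
Step 6: insert 26 -> lo=[1, 9, 12] (size 3, max 12) hi=[18, 26, 49] (size 3, min 18) -> median=15
Step 7: insert 40 -> lo=[1, 9, 12, 18] (size 4, max 18) hi=[26, 40, 49] (size 3, min 26) -> median=18
Step 8: insert 15 -> lo=[1, 9, 12, 15] (size 4, max 15) hi=[18, 26, 40, 49] (size 4, min 18) -> median=16.5
Step 9: insert 11 -> lo=[1, 9, 11, 12, 15] (size 5, max 15) hi=[18, 26, 40, 49] (size 4, min 18) -> median=15
Step 10: insert 36 -> lo=[1, 9, 11, 12, 15] (size 5, max 15) hi=[18, 26, 36, 40, 49] (size 5, min 18) -> median=16.5

Answer: 16.5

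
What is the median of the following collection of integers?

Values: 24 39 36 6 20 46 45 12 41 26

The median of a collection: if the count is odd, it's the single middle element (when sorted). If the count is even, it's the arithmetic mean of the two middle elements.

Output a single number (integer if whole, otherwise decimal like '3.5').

Step 1: insert 24 -> lo=[24] (size 1, max 24) hi=[] (size 0) -> median=24
Step 2: insert 39 -> lo=[24] (size 1, max 24) hi=[39] (size 1, min 39) -> median=31.5
Step 3: insert 36 -> lo=[24, 36] (size 2, max 36) hi=[39] (size 1, min 39) -> median=36
Step 4: insert 6 -> lo=[6, 24] (size 2, max 24) hi=[36, 39] (size 2, min 36) -> median=30
Step 5: insert 20 -> lo=[6, 20, 24] (size 3, max 24) hi=[36, 39] (size 2, min 36) -> median=24
Step 6: insert 46 -> lo=[6, 20, 24] (size 3, max 24) hi=[36, 39, 46] (size 3, min 36) -> median=30
Step 7: insert 45 -> lo=[6, 20, 24, 36] (size 4, max 36) hi=[39, 45, 46] (size 3, min 39) -> median=36
Step 8: insert 12 -> lo=[6, 12, 20, 24] (size 4, max 24) hi=[36, 39, 45, 46] (size 4, min 36) -> median=30
Step 9: insert 41 -> lo=[6, 12, 20, 24, 36] (size 5, max 36) hi=[39, 41, 45, 46] (size 4, min 39) -> median=36
Step 10: insert 26 -> lo=[6, 12, 20, 24, 26] (size 5, max 26) hi=[36, 39, 41, 45, 46] (size 5, min 36) -> median=31

Answer: 31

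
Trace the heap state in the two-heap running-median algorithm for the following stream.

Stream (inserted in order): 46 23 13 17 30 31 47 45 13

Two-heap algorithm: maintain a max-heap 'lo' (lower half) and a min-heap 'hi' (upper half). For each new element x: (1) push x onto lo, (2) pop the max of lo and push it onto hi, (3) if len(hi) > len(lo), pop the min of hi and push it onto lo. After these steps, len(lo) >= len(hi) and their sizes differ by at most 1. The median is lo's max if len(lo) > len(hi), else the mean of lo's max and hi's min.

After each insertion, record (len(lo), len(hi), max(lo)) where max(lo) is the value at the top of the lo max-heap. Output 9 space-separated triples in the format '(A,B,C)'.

Step 1: insert 46 -> lo=[46] hi=[] -> (len(lo)=1, len(hi)=0, max(lo)=46)
Step 2: insert 23 -> lo=[23] hi=[46] -> (len(lo)=1, len(hi)=1, max(lo)=23)
Step 3: insert 13 -> lo=[13, 23] hi=[46] -> (len(lo)=2, len(hi)=1, max(lo)=23)
Step 4: insert 17 -> lo=[13, 17] hi=[23, 46] -> (len(lo)=2, len(hi)=2, max(lo)=17)
Step 5: insert 30 -> lo=[13, 17, 23] hi=[30, 46] -> (len(lo)=3, len(hi)=2, max(lo)=23)
Step 6: insert 31 -> lo=[13, 17, 23] hi=[30, 31, 46] -> (len(lo)=3, len(hi)=3, max(lo)=23)
Step 7: insert 47 -> lo=[13, 17, 23, 30] hi=[31, 46, 47] -> (len(lo)=4, len(hi)=3, max(lo)=30)
Step 8: insert 45 -> lo=[13, 17, 23, 30] hi=[31, 45, 46, 47] -> (len(lo)=4, len(hi)=4, max(lo)=30)
Step 9: insert 13 -> lo=[13, 13, 17, 23, 30] hi=[31, 45, 46, 47] -> (len(lo)=5, len(hi)=4, max(lo)=30)

Answer: (1,0,46) (1,1,23) (2,1,23) (2,2,17) (3,2,23) (3,3,23) (4,3,30) (4,4,30) (5,4,30)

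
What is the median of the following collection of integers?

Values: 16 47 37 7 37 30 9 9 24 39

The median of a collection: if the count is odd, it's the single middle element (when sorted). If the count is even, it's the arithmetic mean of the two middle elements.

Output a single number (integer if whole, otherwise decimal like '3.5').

Step 1: insert 16 -> lo=[16] (size 1, max 16) hi=[] (size 0) -> median=16
Step 2: insert 47 -> lo=[16] (size 1, max 16) hi=[47] (size 1, min 47) -> median=31.5
Step 3: insert 37 -> lo=[16, 37] (size 2, max 37) hi=[47] (size 1, min 47) -> median=37
Step 4: insert 7 -> lo=[7, 16] (size 2, max 16) hi=[37, 47] (size 2, min 37) -> median=26.5
Step 5: insert 37 -> lo=[7, 16, 37] (size 3, max 37) hi=[37, 47] (size 2, min 37) -> median=37
Step 6: insert 30 -> lo=[7, 16, 30] (size 3, max 30) hi=[37, 37, 47] (size 3, min 37) -> median=33.5
Step 7: insert 9 -> lo=[7, 9, 16, 30] (size 4, max 30) hi=[37, 37, 47] (size 3, min 37) -> median=30
Step 8: insert 9 -> lo=[7, 9, 9, 16] (size 4, max 16) hi=[30, 37, 37, 47] (size 4, min 30) -> median=23
Step 9: insert 24 -> lo=[7, 9, 9, 16, 24] (size 5, max 24) hi=[30, 37, 37, 47] (size 4, min 30) -> median=24
Step 10: insert 39 -> lo=[7, 9, 9, 16, 24] (size 5, max 24) hi=[30, 37, 37, 39, 47] (size 5, min 30) -> median=27

Answer: 27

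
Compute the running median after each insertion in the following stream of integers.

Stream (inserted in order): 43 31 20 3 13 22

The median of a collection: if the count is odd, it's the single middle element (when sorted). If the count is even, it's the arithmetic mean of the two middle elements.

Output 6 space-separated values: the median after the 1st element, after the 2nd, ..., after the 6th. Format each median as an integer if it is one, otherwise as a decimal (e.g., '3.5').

Answer: 43 37 31 25.5 20 21

Derivation:
Step 1: insert 43 -> lo=[43] (size 1, max 43) hi=[] (size 0) -> median=43
Step 2: insert 31 -> lo=[31] (size 1, max 31) hi=[43] (size 1, min 43) -> median=37
Step 3: insert 20 -> lo=[20, 31] (size 2, max 31) hi=[43] (size 1, min 43) -> median=31
Step 4: insert 3 -> lo=[3, 20] (size 2, max 20) hi=[31, 43] (size 2, min 31) -> median=25.5
Step 5: insert 13 -> lo=[3, 13, 20] (size 3, max 20) hi=[31, 43] (size 2, min 31) -> median=20
Step 6: insert 22 -> lo=[3, 13, 20] (size 3, max 20) hi=[22, 31, 43] (size 3, min 22) -> median=21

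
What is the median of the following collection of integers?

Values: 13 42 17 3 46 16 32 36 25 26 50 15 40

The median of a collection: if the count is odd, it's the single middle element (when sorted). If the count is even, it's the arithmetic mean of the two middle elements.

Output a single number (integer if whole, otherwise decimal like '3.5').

Answer: 26

Derivation:
Step 1: insert 13 -> lo=[13] (size 1, max 13) hi=[] (size 0) -> median=13
Step 2: insert 42 -> lo=[13] (size 1, max 13) hi=[42] (size 1, min 42) -> median=27.5
Step 3: insert 17 -> lo=[13, 17] (size 2, max 17) hi=[42] (size 1, min 42) -> median=17
Step 4: insert 3 -> lo=[3, 13] (size 2, max 13) hi=[17, 42] (size 2, min 17) -> median=15
Step 5: insert 46 -> lo=[3, 13, 17] (size 3, max 17) hi=[42, 46] (size 2, min 42) -> median=17
Step 6: insert 16 -> lo=[3, 13, 16] (size 3, max 16) hi=[17, 42, 46] (size 3, min 17) -> median=16.5
Step 7: insert 32 -> lo=[3, 13, 16, 17] (size 4, max 17) hi=[32, 42, 46] (size 3, min 32) -> median=17
Step 8: insert 36 -> lo=[3, 13, 16, 17] (size 4, max 17) hi=[32, 36, 42, 46] (size 4, min 32) -> median=24.5
Step 9: insert 25 -> lo=[3, 13, 16, 17, 25] (size 5, max 25) hi=[32, 36, 42, 46] (size 4, min 32) -> median=25
Step 10: insert 26 -> lo=[3, 13, 16, 17, 25] (size 5, max 25) hi=[26, 32, 36, 42, 46] (size 5, min 26) -> median=25.5
Step 11: insert 50 -> lo=[3, 13, 16, 17, 25, 26] (size 6, max 26) hi=[32, 36, 42, 46, 50] (size 5, min 32) -> median=26
Step 12: insert 15 -> lo=[3, 13, 15, 16, 17, 25] (size 6, max 25) hi=[26, 32, 36, 42, 46, 50] (size 6, min 26) -> median=25.5
Step 13: insert 40 -> lo=[3, 13, 15, 16, 17, 25, 26] (size 7, max 26) hi=[32, 36, 40, 42, 46, 50] (size 6, min 32) -> median=26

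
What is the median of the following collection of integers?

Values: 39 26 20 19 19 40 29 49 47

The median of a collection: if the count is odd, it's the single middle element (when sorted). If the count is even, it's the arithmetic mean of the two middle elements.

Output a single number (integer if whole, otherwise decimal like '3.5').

Step 1: insert 39 -> lo=[39] (size 1, max 39) hi=[] (size 0) -> median=39
Step 2: insert 26 -> lo=[26] (size 1, max 26) hi=[39] (size 1, min 39) -> median=32.5
Step 3: insert 20 -> lo=[20, 26] (size 2, max 26) hi=[39] (size 1, min 39) -> median=26
Step 4: insert 19 -> lo=[19, 20] (size 2, max 20) hi=[26, 39] (size 2, min 26) -> median=23
Step 5: insert 19 -> lo=[19, 19, 20] (size 3, max 20) hi=[26, 39] (size 2, min 26) -> median=20
Step 6: insert 40 -> lo=[19, 19, 20] (size 3, max 20) hi=[26, 39, 40] (size 3, min 26) -> median=23
Step 7: insert 29 -> lo=[19, 19, 20, 26] (size 4, max 26) hi=[29, 39, 40] (size 3, min 29) -> median=26
Step 8: insert 49 -> lo=[19, 19, 20, 26] (size 4, max 26) hi=[29, 39, 40, 49] (size 4, min 29) -> median=27.5
Step 9: insert 47 -> lo=[19, 19, 20, 26, 29] (size 5, max 29) hi=[39, 40, 47, 49] (size 4, min 39) -> median=29

Answer: 29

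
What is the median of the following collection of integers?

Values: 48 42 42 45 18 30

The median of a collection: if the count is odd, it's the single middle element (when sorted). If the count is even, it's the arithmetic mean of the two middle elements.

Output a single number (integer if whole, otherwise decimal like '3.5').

Step 1: insert 48 -> lo=[48] (size 1, max 48) hi=[] (size 0) -> median=48
Step 2: insert 42 -> lo=[42] (size 1, max 42) hi=[48] (size 1, min 48) -> median=45
Step 3: insert 42 -> lo=[42, 42] (size 2, max 42) hi=[48] (size 1, min 48) -> median=42
Step 4: insert 45 -> lo=[42, 42] (size 2, max 42) hi=[45, 48] (size 2, min 45) -> median=43.5
Step 5: insert 18 -> lo=[18, 42, 42] (size 3, max 42) hi=[45, 48] (size 2, min 45) -> median=42
Step 6: insert 30 -> lo=[18, 30, 42] (size 3, max 42) hi=[42, 45, 48] (size 3, min 42) -> median=42

Answer: 42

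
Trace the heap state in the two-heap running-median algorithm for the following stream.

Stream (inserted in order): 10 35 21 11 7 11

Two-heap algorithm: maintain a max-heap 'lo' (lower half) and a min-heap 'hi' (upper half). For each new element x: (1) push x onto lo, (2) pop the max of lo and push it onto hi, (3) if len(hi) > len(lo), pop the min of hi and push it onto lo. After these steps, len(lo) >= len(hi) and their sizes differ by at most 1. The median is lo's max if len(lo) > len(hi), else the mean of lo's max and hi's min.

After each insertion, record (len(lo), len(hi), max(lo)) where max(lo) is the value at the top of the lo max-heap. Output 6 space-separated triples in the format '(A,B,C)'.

Answer: (1,0,10) (1,1,10) (2,1,21) (2,2,11) (3,2,11) (3,3,11)

Derivation:
Step 1: insert 10 -> lo=[10] hi=[] -> (len(lo)=1, len(hi)=0, max(lo)=10)
Step 2: insert 35 -> lo=[10] hi=[35] -> (len(lo)=1, len(hi)=1, max(lo)=10)
Step 3: insert 21 -> lo=[10, 21] hi=[35] -> (len(lo)=2, len(hi)=1, max(lo)=21)
Step 4: insert 11 -> lo=[10, 11] hi=[21, 35] -> (len(lo)=2, len(hi)=2, max(lo)=11)
Step 5: insert 7 -> lo=[7, 10, 11] hi=[21, 35] -> (len(lo)=3, len(hi)=2, max(lo)=11)
Step 6: insert 11 -> lo=[7, 10, 11] hi=[11, 21, 35] -> (len(lo)=3, len(hi)=3, max(lo)=11)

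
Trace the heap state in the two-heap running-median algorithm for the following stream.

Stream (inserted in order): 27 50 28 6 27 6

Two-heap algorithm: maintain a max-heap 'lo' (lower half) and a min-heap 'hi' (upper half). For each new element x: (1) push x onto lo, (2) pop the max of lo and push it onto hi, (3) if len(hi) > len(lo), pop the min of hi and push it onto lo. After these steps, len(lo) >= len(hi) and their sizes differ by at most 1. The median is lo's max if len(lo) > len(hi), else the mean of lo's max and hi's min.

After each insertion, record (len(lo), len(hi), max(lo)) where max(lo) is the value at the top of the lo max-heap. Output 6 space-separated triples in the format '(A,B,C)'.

Step 1: insert 27 -> lo=[27] hi=[] -> (len(lo)=1, len(hi)=0, max(lo)=27)
Step 2: insert 50 -> lo=[27] hi=[50] -> (len(lo)=1, len(hi)=1, max(lo)=27)
Step 3: insert 28 -> lo=[27, 28] hi=[50] -> (len(lo)=2, len(hi)=1, max(lo)=28)
Step 4: insert 6 -> lo=[6, 27] hi=[28, 50] -> (len(lo)=2, len(hi)=2, max(lo)=27)
Step 5: insert 27 -> lo=[6, 27, 27] hi=[28, 50] -> (len(lo)=3, len(hi)=2, max(lo)=27)
Step 6: insert 6 -> lo=[6, 6, 27] hi=[27, 28, 50] -> (len(lo)=3, len(hi)=3, max(lo)=27)

Answer: (1,0,27) (1,1,27) (2,1,28) (2,2,27) (3,2,27) (3,3,27)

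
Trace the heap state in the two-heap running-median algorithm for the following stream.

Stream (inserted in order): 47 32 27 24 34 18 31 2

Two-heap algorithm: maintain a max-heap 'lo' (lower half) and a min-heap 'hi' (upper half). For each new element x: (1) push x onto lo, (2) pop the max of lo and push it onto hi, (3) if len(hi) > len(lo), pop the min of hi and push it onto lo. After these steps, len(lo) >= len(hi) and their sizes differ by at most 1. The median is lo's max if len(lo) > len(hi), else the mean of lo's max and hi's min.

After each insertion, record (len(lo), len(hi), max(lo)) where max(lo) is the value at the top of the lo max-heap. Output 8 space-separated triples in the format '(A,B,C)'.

Answer: (1,0,47) (1,1,32) (2,1,32) (2,2,27) (3,2,32) (3,3,27) (4,3,31) (4,4,27)

Derivation:
Step 1: insert 47 -> lo=[47] hi=[] -> (len(lo)=1, len(hi)=0, max(lo)=47)
Step 2: insert 32 -> lo=[32] hi=[47] -> (len(lo)=1, len(hi)=1, max(lo)=32)
Step 3: insert 27 -> lo=[27, 32] hi=[47] -> (len(lo)=2, len(hi)=1, max(lo)=32)
Step 4: insert 24 -> lo=[24, 27] hi=[32, 47] -> (len(lo)=2, len(hi)=2, max(lo)=27)
Step 5: insert 34 -> lo=[24, 27, 32] hi=[34, 47] -> (len(lo)=3, len(hi)=2, max(lo)=32)
Step 6: insert 18 -> lo=[18, 24, 27] hi=[32, 34, 47] -> (len(lo)=3, len(hi)=3, max(lo)=27)
Step 7: insert 31 -> lo=[18, 24, 27, 31] hi=[32, 34, 47] -> (len(lo)=4, len(hi)=3, max(lo)=31)
Step 8: insert 2 -> lo=[2, 18, 24, 27] hi=[31, 32, 34, 47] -> (len(lo)=4, len(hi)=4, max(lo)=27)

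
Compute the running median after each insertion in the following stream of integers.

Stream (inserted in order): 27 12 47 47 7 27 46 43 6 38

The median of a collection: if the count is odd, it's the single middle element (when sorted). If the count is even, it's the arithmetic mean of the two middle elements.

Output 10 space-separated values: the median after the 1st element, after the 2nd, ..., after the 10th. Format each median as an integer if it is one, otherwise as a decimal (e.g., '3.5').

Answer: 27 19.5 27 37 27 27 27 35 27 32.5

Derivation:
Step 1: insert 27 -> lo=[27] (size 1, max 27) hi=[] (size 0) -> median=27
Step 2: insert 12 -> lo=[12] (size 1, max 12) hi=[27] (size 1, min 27) -> median=19.5
Step 3: insert 47 -> lo=[12, 27] (size 2, max 27) hi=[47] (size 1, min 47) -> median=27
Step 4: insert 47 -> lo=[12, 27] (size 2, max 27) hi=[47, 47] (size 2, min 47) -> median=37
Step 5: insert 7 -> lo=[7, 12, 27] (size 3, max 27) hi=[47, 47] (size 2, min 47) -> median=27
Step 6: insert 27 -> lo=[7, 12, 27] (size 3, max 27) hi=[27, 47, 47] (size 3, min 27) -> median=27
Step 7: insert 46 -> lo=[7, 12, 27, 27] (size 4, max 27) hi=[46, 47, 47] (size 3, min 46) -> median=27
Step 8: insert 43 -> lo=[7, 12, 27, 27] (size 4, max 27) hi=[43, 46, 47, 47] (size 4, min 43) -> median=35
Step 9: insert 6 -> lo=[6, 7, 12, 27, 27] (size 5, max 27) hi=[43, 46, 47, 47] (size 4, min 43) -> median=27
Step 10: insert 38 -> lo=[6, 7, 12, 27, 27] (size 5, max 27) hi=[38, 43, 46, 47, 47] (size 5, min 38) -> median=32.5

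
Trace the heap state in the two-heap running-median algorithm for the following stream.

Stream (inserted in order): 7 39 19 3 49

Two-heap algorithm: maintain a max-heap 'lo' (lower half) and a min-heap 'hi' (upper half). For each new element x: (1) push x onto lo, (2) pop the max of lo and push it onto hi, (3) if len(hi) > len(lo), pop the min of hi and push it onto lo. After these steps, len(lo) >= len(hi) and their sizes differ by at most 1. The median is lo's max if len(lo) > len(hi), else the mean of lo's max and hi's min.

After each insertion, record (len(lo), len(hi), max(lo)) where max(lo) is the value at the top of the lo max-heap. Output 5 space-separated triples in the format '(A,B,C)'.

Step 1: insert 7 -> lo=[7] hi=[] -> (len(lo)=1, len(hi)=0, max(lo)=7)
Step 2: insert 39 -> lo=[7] hi=[39] -> (len(lo)=1, len(hi)=1, max(lo)=7)
Step 3: insert 19 -> lo=[7, 19] hi=[39] -> (len(lo)=2, len(hi)=1, max(lo)=19)
Step 4: insert 3 -> lo=[3, 7] hi=[19, 39] -> (len(lo)=2, len(hi)=2, max(lo)=7)
Step 5: insert 49 -> lo=[3, 7, 19] hi=[39, 49] -> (len(lo)=3, len(hi)=2, max(lo)=19)

Answer: (1,0,7) (1,1,7) (2,1,19) (2,2,7) (3,2,19)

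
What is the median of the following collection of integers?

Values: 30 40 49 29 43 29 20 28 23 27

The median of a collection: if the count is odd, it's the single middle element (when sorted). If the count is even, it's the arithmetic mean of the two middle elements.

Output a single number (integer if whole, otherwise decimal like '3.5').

Step 1: insert 30 -> lo=[30] (size 1, max 30) hi=[] (size 0) -> median=30
Step 2: insert 40 -> lo=[30] (size 1, max 30) hi=[40] (size 1, min 40) -> median=35
Step 3: insert 49 -> lo=[30, 40] (size 2, max 40) hi=[49] (size 1, min 49) -> median=40
Step 4: insert 29 -> lo=[29, 30] (size 2, max 30) hi=[40, 49] (size 2, min 40) -> median=35
Step 5: insert 43 -> lo=[29, 30, 40] (size 3, max 40) hi=[43, 49] (size 2, min 43) -> median=40
Step 6: insert 29 -> lo=[29, 29, 30] (size 3, max 30) hi=[40, 43, 49] (size 3, min 40) -> median=35
Step 7: insert 20 -> lo=[20, 29, 29, 30] (size 4, max 30) hi=[40, 43, 49] (size 3, min 40) -> median=30
Step 8: insert 28 -> lo=[20, 28, 29, 29] (size 4, max 29) hi=[30, 40, 43, 49] (size 4, min 30) -> median=29.5
Step 9: insert 23 -> lo=[20, 23, 28, 29, 29] (size 5, max 29) hi=[30, 40, 43, 49] (size 4, min 30) -> median=29
Step 10: insert 27 -> lo=[20, 23, 27, 28, 29] (size 5, max 29) hi=[29, 30, 40, 43, 49] (size 5, min 29) -> median=29

Answer: 29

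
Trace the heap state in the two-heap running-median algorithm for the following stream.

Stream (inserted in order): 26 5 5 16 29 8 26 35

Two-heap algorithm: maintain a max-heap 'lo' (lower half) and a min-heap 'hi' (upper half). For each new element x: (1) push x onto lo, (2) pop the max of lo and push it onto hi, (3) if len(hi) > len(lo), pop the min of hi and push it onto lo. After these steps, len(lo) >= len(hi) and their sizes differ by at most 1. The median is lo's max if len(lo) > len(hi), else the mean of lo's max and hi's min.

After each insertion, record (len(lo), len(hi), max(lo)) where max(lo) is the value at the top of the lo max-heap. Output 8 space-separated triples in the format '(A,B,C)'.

Answer: (1,0,26) (1,1,5) (2,1,5) (2,2,5) (3,2,16) (3,3,8) (4,3,16) (4,4,16)

Derivation:
Step 1: insert 26 -> lo=[26] hi=[] -> (len(lo)=1, len(hi)=0, max(lo)=26)
Step 2: insert 5 -> lo=[5] hi=[26] -> (len(lo)=1, len(hi)=1, max(lo)=5)
Step 3: insert 5 -> lo=[5, 5] hi=[26] -> (len(lo)=2, len(hi)=1, max(lo)=5)
Step 4: insert 16 -> lo=[5, 5] hi=[16, 26] -> (len(lo)=2, len(hi)=2, max(lo)=5)
Step 5: insert 29 -> lo=[5, 5, 16] hi=[26, 29] -> (len(lo)=3, len(hi)=2, max(lo)=16)
Step 6: insert 8 -> lo=[5, 5, 8] hi=[16, 26, 29] -> (len(lo)=3, len(hi)=3, max(lo)=8)
Step 7: insert 26 -> lo=[5, 5, 8, 16] hi=[26, 26, 29] -> (len(lo)=4, len(hi)=3, max(lo)=16)
Step 8: insert 35 -> lo=[5, 5, 8, 16] hi=[26, 26, 29, 35] -> (len(lo)=4, len(hi)=4, max(lo)=16)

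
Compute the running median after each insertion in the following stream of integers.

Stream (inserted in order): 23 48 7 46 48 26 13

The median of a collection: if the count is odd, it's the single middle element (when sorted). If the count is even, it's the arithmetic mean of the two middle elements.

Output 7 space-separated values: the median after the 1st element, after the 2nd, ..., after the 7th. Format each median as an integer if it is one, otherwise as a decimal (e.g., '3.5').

Step 1: insert 23 -> lo=[23] (size 1, max 23) hi=[] (size 0) -> median=23
Step 2: insert 48 -> lo=[23] (size 1, max 23) hi=[48] (size 1, min 48) -> median=35.5
Step 3: insert 7 -> lo=[7, 23] (size 2, max 23) hi=[48] (size 1, min 48) -> median=23
Step 4: insert 46 -> lo=[7, 23] (size 2, max 23) hi=[46, 48] (size 2, min 46) -> median=34.5
Step 5: insert 48 -> lo=[7, 23, 46] (size 3, max 46) hi=[48, 48] (size 2, min 48) -> median=46
Step 6: insert 26 -> lo=[7, 23, 26] (size 3, max 26) hi=[46, 48, 48] (size 3, min 46) -> median=36
Step 7: insert 13 -> lo=[7, 13, 23, 26] (size 4, max 26) hi=[46, 48, 48] (size 3, min 46) -> median=26

Answer: 23 35.5 23 34.5 46 36 26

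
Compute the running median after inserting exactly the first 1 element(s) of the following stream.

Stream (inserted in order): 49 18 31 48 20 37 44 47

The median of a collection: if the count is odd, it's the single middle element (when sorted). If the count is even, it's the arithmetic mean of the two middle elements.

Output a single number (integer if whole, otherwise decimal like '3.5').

Step 1: insert 49 -> lo=[49] (size 1, max 49) hi=[] (size 0) -> median=49

Answer: 49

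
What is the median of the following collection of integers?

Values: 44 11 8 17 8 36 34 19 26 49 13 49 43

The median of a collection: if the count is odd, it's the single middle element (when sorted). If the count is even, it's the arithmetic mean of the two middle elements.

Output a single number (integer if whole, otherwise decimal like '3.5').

Step 1: insert 44 -> lo=[44] (size 1, max 44) hi=[] (size 0) -> median=44
Step 2: insert 11 -> lo=[11] (size 1, max 11) hi=[44] (size 1, min 44) -> median=27.5
Step 3: insert 8 -> lo=[8, 11] (size 2, max 11) hi=[44] (size 1, min 44) -> median=11
Step 4: insert 17 -> lo=[8, 11] (size 2, max 11) hi=[17, 44] (size 2, min 17) -> median=14
Step 5: insert 8 -> lo=[8, 8, 11] (size 3, max 11) hi=[17, 44] (size 2, min 17) -> median=11
Step 6: insert 36 -> lo=[8, 8, 11] (size 3, max 11) hi=[17, 36, 44] (size 3, min 17) -> median=14
Step 7: insert 34 -> lo=[8, 8, 11, 17] (size 4, max 17) hi=[34, 36, 44] (size 3, min 34) -> median=17
Step 8: insert 19 -> lo=[8, 8, 11, 17] (size 4, max 17) hi=[19, 34, 36, 44] (size 4, min 19) -> median=18
Step 9: insert 26 -> lo=[8, 8, 11, 17, 19] (size 5, max 19) hi=[26, 34, 36, 44] (size 4, min 26) -> median=19
Step 10: insert 49 -> lo=[8, 8, 11, 17, 19] (size 5, max 19) hi=[26, 34, 36, 44, 49] (size 5, min 26) -> median=22.5
Step 11: insert 13 -> lo=[8, 8, 11, 13, 17, 19] (size 6, max 19) hi=[26, 34, 36, 44, 49] (size 5, min 26) -> median=19
Step 12: insert 49 -> lo=[8, 8, 11, 13, 17, 19] (size 6, max 19) hi=[26, 34, 36, 44, 49, 49] (size 6, min 26) -> median=22.5
Step 13: insert 43 -> lo=[8, 8, 11, 13, 17, 19, 26] (size 7, max 26) hi=[34, 36, 43, 44, 49, 49] (size 6, min 34) -> median=26

Answer: 26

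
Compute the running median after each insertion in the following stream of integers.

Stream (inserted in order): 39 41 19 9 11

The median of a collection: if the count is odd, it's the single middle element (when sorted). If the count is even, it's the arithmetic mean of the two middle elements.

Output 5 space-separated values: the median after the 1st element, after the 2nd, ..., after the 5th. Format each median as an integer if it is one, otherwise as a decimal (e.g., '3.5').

Step 1: insert 39 -> lo=[39] (size 1, max 39) hi=[] (size 0) -> median=39
Step 2: insert 41 -> lo=[39] (size 1, max 39) hi=[41] (size 1, min 41) -> median=40
Step 3: insert 19 -> lo=[19, 39] (size 2, max 39) hi=[41] (size 1, min 41) -> median=39
Step 4: insert 9 -> lo=[9, 19] (size 2, max 19) hi=[39, 41] (size 2, min 39) -> median=29
Step 5: insert 11 -> lo=[9, 11, 19] (size 3, max 19) hi=[39, 41] (size 2, min 39) -> median=19

Answer: 39 40 39 29 19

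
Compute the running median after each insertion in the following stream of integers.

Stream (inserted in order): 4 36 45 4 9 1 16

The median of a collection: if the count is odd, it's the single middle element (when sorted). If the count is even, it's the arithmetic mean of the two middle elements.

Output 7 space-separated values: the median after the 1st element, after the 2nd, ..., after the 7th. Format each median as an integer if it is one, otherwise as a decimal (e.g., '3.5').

Step 1: insert 4 -> lo=[4] (size 1, max 4) hi=[] (size 0) -> median=4
Step 2: insert 36 -> lo=[4] (size 1, max 4) hi=[36] (size 1, min 36) -> median=20
Step 3: insert 45 -> lo=[4, 36] (size 2, max 36) hi=[45] (size 1, min 45) -> median=36
Step 4: insert 4 -> lo=[4, 4] (size 2, max 4) hi=[36, 45] (size 2, min 36) -> median=20
Step 5: insert 9 -> lo=[4, 4, 9] (size 3, max 9) hi=[36, 45] (size 2, min 36) -> median=9
Step 6: insert 1 -> lo=[1, 4, 4] (size 3, max 4) hi=[9, 36, 45] (size 3, min 9) -> median=6.5
Step 7: insert 16 -> lo=[1, 4, 4, 9] (size 4, max 9) hi=[16, 36, 45] (size 3, min 16) -> median=9

Answer: 4 20 36 20 9 6.5 9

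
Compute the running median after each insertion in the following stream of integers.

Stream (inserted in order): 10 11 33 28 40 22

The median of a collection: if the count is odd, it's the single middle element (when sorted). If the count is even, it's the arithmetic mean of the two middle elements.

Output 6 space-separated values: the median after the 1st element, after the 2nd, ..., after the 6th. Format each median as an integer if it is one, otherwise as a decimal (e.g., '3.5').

Answer: 10 10.5 11 19.5 28 25

Derivation:
Step 1: insert 10 -> lo=[10] (size 1, max 10) hi=[] (size 0) -> median=10
Step 2: insert 11 -> lo=[10] (size 1, max 10) hi=[11] (size 1, min 11) -> median=10.5
Step 3: insert 33 -> lo=[10, 11] (size 2, max 11) hi=[33] (size 1, min 33) -> median=11
Step 4: insert 28 -> lo=[10, 11] (size 2, max 11) hi=[28, 33] (size 2, min 28) -> median=19.5
Step 5: insert 40 -> lo=[10, 11, 28] (size 3, max 28) hi=[33, 40] (size 2, min 33) -> median=28
Step 6: insert 22 -> lo=[10, 11, 22] (size 3, max 22) hi=[28, 33, 40] (size 3, min 28) -> median=25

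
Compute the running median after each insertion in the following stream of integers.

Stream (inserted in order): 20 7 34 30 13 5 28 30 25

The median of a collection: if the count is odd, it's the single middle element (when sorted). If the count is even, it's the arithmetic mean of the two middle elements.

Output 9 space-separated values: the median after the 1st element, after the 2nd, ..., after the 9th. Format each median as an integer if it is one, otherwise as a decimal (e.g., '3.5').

Step 1: insert 20 -> lo=[20] (size 1, max 20) hi=[] (size 0) -> median=20
Step 2: insert 7 -> lo=[7] (size 1, max 7) hi=[20] (size 1, min 20) -> median=13.5
Step 3: insert 34 -> lo=[7, 20] (size 2, max 20) hi=[34] (size 1, min 34) -> median=20
Step 4: insert 30 -> lo=[7, 20] (size 2, max 20) hi=[30, 34] (size 2, min 30) -> median=25
Step 5: insert 13 -> lo=[7, 13, 20] (size 3, max 20) hi=[30, 34] (size 2, min 30) -> median=20
Step 6: insert 5 -> lo=[5, 7, 13] (size 3, max 13) hi=[20, 30, 34] (size 3, min 20) -> median=16.5
Step 7: insert 28 -> lo=[5, 7, 13, 20] (size 4, max 20) hi=[28, 30, 34] (size 3, min 28) -> median=20
Step 8: insert 30 -> lo=[5, 7, 13, 20] (size 4, max 20) hi=[28, 30, 30, 34] (size 4, min 28) -> median=24
Step 9: insert 25 -> lo=[5, 7, 13, 20, 25] (size 5, max 25) hi=[28, 30, 30, 34] (size 4, min 28) -> median=25

Answer: 20 13.5 20 25 20 16.5 20 24 25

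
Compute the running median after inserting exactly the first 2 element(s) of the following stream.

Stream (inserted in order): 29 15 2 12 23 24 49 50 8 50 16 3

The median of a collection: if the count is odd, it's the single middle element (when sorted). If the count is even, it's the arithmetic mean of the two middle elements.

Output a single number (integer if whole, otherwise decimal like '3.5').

Step 1: insert 29 -> lo=[29] (size 1, max 29) hi=[] (size 0) -> median=29
Step 2: insert 15 -> lo=[15] (size 1, max 15) hi=[29] (size 1, min 29) -> median=22

Answer: 22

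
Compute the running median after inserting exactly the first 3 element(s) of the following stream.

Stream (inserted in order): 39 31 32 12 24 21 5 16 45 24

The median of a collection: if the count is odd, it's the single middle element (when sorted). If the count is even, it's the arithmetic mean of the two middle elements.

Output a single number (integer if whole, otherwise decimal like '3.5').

Step 1: insert 39 -> lo=[39] (size 1, max 39) hi=[] (size 0) -> median=39
Step 2: insert 31 -> lo=[31] (size 1, max 31) hi=[39] (size 1, min 39) -> median=35
Step 3: insert 32 -> lo=[31, 32] (size 2, max 32) hi=[39] (size 1, min 39) -> median=32

Answer: 32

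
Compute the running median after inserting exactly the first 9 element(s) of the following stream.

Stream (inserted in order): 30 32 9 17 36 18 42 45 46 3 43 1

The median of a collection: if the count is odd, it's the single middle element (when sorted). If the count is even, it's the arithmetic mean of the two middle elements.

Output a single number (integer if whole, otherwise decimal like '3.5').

Step 1: insert 30 -> lo=[30] (size 1, max 30) hi=[] (size 0) -> median=30
Step 2: insert 32 -> lo=[30] (size 1, max 30) hi=[32] (size 1, min 32) -> median=31
Step 3: insert 9 -> lo=[9, 30] (size 2, max 30) hi=[32] (size 1, min 32) -> median=30
Step 4: insert 17 -> lo=[9, 17] (size 2, max 17) hi=[30, 32] (size 2, min 30) -> median=23.5
Step 5: insert 36 -> lo=[9, 17, 30] (size 3, max 30) hi=[32, 36] (size 2, min 32) -> median=30
Step 6: insert 18 -> lo=[9, 17, 18] (size 3, max 18) hi=[30, 32, 36] (size 3, min 30) -> median=24
Step 7: insert 42 -> lo=[9, 17, 18, 30] (size 4, max 30) hi=[32, 36, 42] (size 3, min 32) -> median=30
Step 8: insert 45 -> lo=[9, 17, 18, 30] (size 4, max 30) hi=[32, 36, 42, 45] (size 4, min 32) -> median=31
Step 9: insert 46 -> lo=[9, 17, 18, 30, 32] (size 5, max 32) hi=[36, 42, 45, 46] (size 4, min 36) -> median=32

Answer: 32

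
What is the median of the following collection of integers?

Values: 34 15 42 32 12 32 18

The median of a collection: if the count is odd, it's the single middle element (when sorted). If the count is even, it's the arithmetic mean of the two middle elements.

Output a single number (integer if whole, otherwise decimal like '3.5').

Answer: 32

Derivation:
Step 1: insert 34 -> lo=[34] (size 1, max 34) hi=[] (size 0) -> median=34
Step 2: insert 15 -> lo=[15] (size 1, max 15) hi=[34] (size 1, min 34) -> median=24.5
Step 3: insert 42 -> lo=[15, 34] (size 2, max 34) hi=[42] (size 1, min 42) -> median=34
Step 4: insert 32 -> lo=[15, 32] (size 2, max 32) hi=[34, 42] (size 2, min 34) -> median=33
Step 5: insert 12 -> lo=[12, 15, 32] (size 3, max 32) hi=[34, 42] (size 2, min 34) -> median=32
Step 6: insert 32 -> lo=[12, 15, 32] (size 3, max 32) hi=[32, 34, 42] (size 3, min 32) -> median=32
Step 7: insert 18 -> lo=[12, 15, 18, 32] (size 4, max 32) hi=[32, 34, 42] (size 3, min 32) -> median=32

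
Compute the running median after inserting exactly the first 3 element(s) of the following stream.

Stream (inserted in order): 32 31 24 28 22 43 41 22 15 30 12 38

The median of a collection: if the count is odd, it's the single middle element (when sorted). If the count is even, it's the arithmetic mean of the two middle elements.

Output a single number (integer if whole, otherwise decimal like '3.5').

Step 1: insert 32 -> lo=[32] (size 1, max 32) hi=[] (size 0) -> median=32
Step 2: insert 31 -> lo=[31] (size 1, max 31) hi=[32] (size 1, min 32) -> median=31.5
Step 3: insert 24 -> lo=[24, 31] (size 2, max 31) hi=[32] (size 1, min 32) -> median=31

Answer: 31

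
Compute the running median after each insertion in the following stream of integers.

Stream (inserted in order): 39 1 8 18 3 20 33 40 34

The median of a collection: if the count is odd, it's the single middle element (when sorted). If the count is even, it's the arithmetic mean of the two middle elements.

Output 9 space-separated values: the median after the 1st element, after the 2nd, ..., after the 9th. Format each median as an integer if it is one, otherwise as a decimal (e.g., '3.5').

Answer: 39 20 8 13 8 13 18 19 20

Derivation:
Step 1: insert 39 -> lo=[39] (size 1, max 39) hi=[] (size 0) -> median=39
Step 2: insert 1 -> lo=[1] (size 1, max 1) hi=[39] (size 1, min 39) -> median=20
Step 3: insert 8 -> lo=[1, 8] (size 2, max 8) hi=[39] (size 1, min 39) -> median=8
Step 4: insert 18 -> lo=[1, 8] (size 2, max 8) hi=[18, 39] (size 2, min 18) -> median=13
Step 5: insert 3 -> lo=[1, 3, 8] (size 3, max 8) hi=[18, 39] (size 2, min 18) -> median=8
Step 6: insert 20 -> lo=[1, 3, 8] (size 3, max 8) hi=[18, 20, 39] (size 3, min 18) -> median=13
Step 7: insert 33 -> lo=[1, 3, 8, 18] (size 4, max 18) hi=[20, 33, 39] (size 3, min 20) -> median=18
Step 8: insert 40 -> lo=[1, 3, 8, 18] (size 4, max 18) hi=[20, 33, 39, 40] (size 4, min 20) -> median=19
Step 9: insert 34 -> lo=[1, 3, 8, 18, 20] (size 5, max 20) hi=[33, 34, 39, 40] (size 4, min 33) -> median=20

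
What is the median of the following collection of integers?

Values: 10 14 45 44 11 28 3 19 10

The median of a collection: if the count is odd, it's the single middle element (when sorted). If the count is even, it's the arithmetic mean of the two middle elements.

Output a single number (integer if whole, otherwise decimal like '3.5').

Step 1: insert 10 -> lo=[10] (size 1, max 10) hi=[] (size 0) -> median=10
Step 2: insert 14 -> lo=[10] (size 1, max 10) hi=[14] (size 1, min 14) -> median=12
Step 3: insert 45 -> lo=[10, 14] (size 2, max 14) hi=[45] (size 1, min 45) -> median=14
Step 4: insert 44 -> lo=[10, 14] (size 2, max 14) hi=[44, 45] (size 2, min 44) -> median=29
Step 5: insert 11 -> lo=[10, 11, 14] (size 3, max 14) hi=[44, 45] (size 2, min 44) -> median=14
Step 6: insert 28 -> lo=[10, 11, 14] (size 3, max 14) hi=[28, 44, 45] (size 3, min 28) -> median=21
Step 7: insert 3 -> lo=[3, 10, 11, 14] (size 4, max 14) hi=[28, 44, 45] (size 3, min 28) -> median=14
Step 8: insert 19 -> lo=[3, 10, 11, 14] (size 4, max 14) hi=[19, 28, 44, 45] (size 4, min 19) -> median=16.5
Step 9: insert 10 -> lo=[3, 10, 10, 11, 14] (size 5, max 14) hi=[19, 28, 44, 45] (size 4, min 19) -> median=14

Answer: 14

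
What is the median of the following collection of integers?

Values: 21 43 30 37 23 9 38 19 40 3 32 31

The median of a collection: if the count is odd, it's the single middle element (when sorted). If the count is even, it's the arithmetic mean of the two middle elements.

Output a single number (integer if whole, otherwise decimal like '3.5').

Step 1: insert 21 -> lo=[21] (size 1, max 21) hi=[] (size 0) -> median=21
Step 2: insert 43 -> lo=[21] (size 1, max 21) hi=[43] (size 1, min 43) -> median=32
Step 3: insert 30 -> lo=[21, 30] (size 2, max 30) hi=[43] (size 1, min 43) -> median=30
Step 4: insert 37 -> lo=[21, 30] (size 2, max 30) hi=[37, 43] (size 2, min 37) -> median=33.5
Step 5: insert 23 -> lo=[21, 23, 30] (size 3, max 30) hi=[37, 43] (size 2, min 37) -> median=30
Step 6: insert 9 -> lo=[9, 21, 23] (size 3, max 23) hi=[30, 37, 43] (size 3, min 30) -> median=26.5
Step 7: insert 38 -> lo=[9, 21, 23, 30] (size 4, max 30) hi=[37, 38, 43] (size 3, min 37) -> median=30
Step 8: insert 19 -> lo=[9, 19, 21, 23] (size 4, max 23) hi=[30, 37, 38, 43] (size 4, min 30) -> median=26.5
Step 9: insert 40 -> lo=[9, 19, 21, 23, 30] (size 5, max 30) hi=[37, 38, 40, 43] (size 4, min 37) -> median=30
Step 10: insert 3 -> lo=[3, 9, 19, 21, 23] (size 5, max 23) hi=[30, 37, 38, 40, 43] (size 5, min 30) -> median=26.5
Step 11: insert 32 -> lo=[3, 9, 19, 21, 23, 30] (size 6, max 30) hi=[32, 37, 38, 40, 43] (size 5, min 32) -> median=30
Step 12: insert 31 -> lo=[3, 9, 19, 21, 23, 30] (size 6, max 30) hi=[31, 32, 37, 38, 40, 43] (size 6, min 31) -> median=30.5

Answer: 30.5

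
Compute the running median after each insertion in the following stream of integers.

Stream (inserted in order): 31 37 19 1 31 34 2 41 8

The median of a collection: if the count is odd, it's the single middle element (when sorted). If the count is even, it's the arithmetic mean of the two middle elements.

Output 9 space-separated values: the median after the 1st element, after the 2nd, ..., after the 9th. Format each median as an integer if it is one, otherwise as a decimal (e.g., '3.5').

Step 1: insert 31 -> lo=[31] (size 1, max 31) hi=[] (size 0) -> median=31
Step 2: insert 37 -> lo=[31] (size 1, max 31) hi=[37] (size 1, min 37) -> median=34
Step 3: insert 19 -> lo=[19, 31] (size 2, max 31) hi=[37] (size 1, min 37) -> median=31
Step 4: insert 1 -> lo=[1, 19] (size 2, max 19) hi=[31, 37] (size 2, min 31) -> median=25
Step 5: insert 31 -> lo=[1, 19, 31] (size 3, max 31) hi=[31, 37] (size 2, min 31) -> median=31
Step 6: insert 34 -> lo=[1, 19, 31] (size 3, max 31) hi=[31, 34, 37] (size 3, min 31) -> median=31
Step 7: insert 2 -> lo=[1, 2, 19, 31] (size 4, max 31) hi=[31, 34, 37] (size 3, min 31) -> median=31
Step 8: insert 41 -> lo=[1, 2, 19, 31] (size 4, max 31) hi=[31, 34, 37, 41] (size 4, min 31) -> median=31
Step 9: insert 8 -> lo=[1, 2, 8, 19, 31] (size 5, max 31) hi=[31, 34, 37, 41] (size 4, min 31) -> median=31

Answer: 31 34 31 25 31 31 31 31 31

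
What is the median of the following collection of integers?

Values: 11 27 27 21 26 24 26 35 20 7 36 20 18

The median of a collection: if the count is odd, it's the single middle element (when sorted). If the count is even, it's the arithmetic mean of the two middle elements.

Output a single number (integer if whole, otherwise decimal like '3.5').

Step 1: insert 11 -> lo=[11] (size 1, max 11) hi=[] (size 0) -> median=11
Step 2: insert 27 -> lo=[11] (size 1, max 11) hi=[27] (size 1, min 27) -> median=19
Step 3: insert 27 -> lo=[11, 27] (size 2, max 27) hi=[27] (size 1, min 27) -> median=27
Step 4: insert 21 -> lo=[11, 21] (size 2, max 21) hi=[27, 27] (size 2, min 27) -> median=24
Step 5: insert 26 -> lo=[11, 21, 26] (size 3, max 26) hi=[27, 27] (size 2, min 27) -> median=26
Step 6: insert 24 -> lo=[11, 21, 24] (size 3, max 24) hi=[26, 27, 27] (size 3, min 26) -> median=25
Step 7: insert 26 -> lo=[11, 21, 24, 26] (size 4, max 26) hi=[26, 27, 27] (size 3, min 26) -> median=26
Step 8: insert 35 -> lo=[11, 21, 24, 26] (size 4, max 26) hi=[26, 27, 27, 35] (size 4, min 26) -> median=26
Step 9: insert 20 -> lo=[11, 20, 21, 24, 26] (size 5, max 26) hi=[26, 27, 27, 35] (size 4, min 26) -> median=26
Step 10: insert 7 -> lo=[7, 11, 20, 21, 24] (size 5, max 24) hi=[26, 26, 27, 27, 35] (size 5, min 26) -> median=25
Step 11: insert 36 -> lo=[7, 11, 20, 21, 24, 26] (size 6, max 26) hi=[26, 27, 27, 35, 36] (size 5, min 26) -> median=26
Step 12: insert 20 -> lo=[7, 11, 20, 20, 21, 24] (size 6, max 24) hi=[26, 26, 27, 27, 35, 36] (size 6, min 26) -> median=25
Step 13: insert 18 -> lo=[7, 11, 18, 20, 20, 21, 24] (size 7, max 24) hi=[26, 26, 27, 27, 35, 36] (size 6, min 26) -> median=24

Answer: 24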